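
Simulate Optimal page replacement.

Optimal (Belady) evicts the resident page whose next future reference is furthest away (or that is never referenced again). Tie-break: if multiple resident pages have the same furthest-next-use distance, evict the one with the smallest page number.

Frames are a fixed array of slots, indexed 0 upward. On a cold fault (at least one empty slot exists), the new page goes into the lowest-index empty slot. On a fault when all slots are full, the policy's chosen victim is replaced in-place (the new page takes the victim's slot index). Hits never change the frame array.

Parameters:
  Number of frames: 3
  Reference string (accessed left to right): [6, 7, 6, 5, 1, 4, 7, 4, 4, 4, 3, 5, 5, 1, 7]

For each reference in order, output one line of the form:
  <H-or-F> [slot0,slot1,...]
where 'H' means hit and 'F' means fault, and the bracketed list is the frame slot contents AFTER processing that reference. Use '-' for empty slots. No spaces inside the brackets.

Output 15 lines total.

F [6,-,-]
F [6,7,-]
H [6,7,-]
F [6,7,5]
F [1,7,5]
F [4,7,5]
H [4,7,5]
H [4,7,5]
H [4,7,5]
H [4,7,5]
F [3,7,5]
H [3,7,5]
H [3,7,5]
F [1,7,5]
H [1,7,5]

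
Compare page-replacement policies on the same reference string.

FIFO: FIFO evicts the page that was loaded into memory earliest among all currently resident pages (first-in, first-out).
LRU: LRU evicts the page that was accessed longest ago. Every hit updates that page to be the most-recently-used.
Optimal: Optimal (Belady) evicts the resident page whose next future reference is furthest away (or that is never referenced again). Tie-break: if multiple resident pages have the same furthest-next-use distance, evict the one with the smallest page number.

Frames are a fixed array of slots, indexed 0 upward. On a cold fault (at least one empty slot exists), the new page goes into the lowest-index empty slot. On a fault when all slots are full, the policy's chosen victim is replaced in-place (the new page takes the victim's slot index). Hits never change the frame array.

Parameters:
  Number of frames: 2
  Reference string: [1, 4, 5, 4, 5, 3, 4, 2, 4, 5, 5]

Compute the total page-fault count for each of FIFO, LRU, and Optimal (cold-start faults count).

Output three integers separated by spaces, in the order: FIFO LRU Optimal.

Answer: 7 7 6

Derivation:
--- FIFO ---
  step 0: ref 1 -> FAULT, frames=[1,-] (faults so far: 1)
  step 1: ref 4 -> FAULT, frames=[1,4] (faults so far: 2)
  step 2: ref 5 -> FAULT, evict 1, frames=[5,4] (faults so far: 3)
  step 3: ref 4 -> HIT, frames=[5,4] (faults so far: 3)
  step 4: ref 5 -> HIT, frames=[5,4] (faults so far: 3)
  step 5: ref 3 -> FAULT, evict 4, frames=[5,3] (faults so far: 4)
  step 6: ref 4 -> FAULT, evict 5, frames=[4,3] (faults so far: 5)
  step 7: ref 2 -> FAULT, evict 3, frames=[4,2] (faults so far: 6)
  step 8: ref 4 -> HIT, frames=[4,2] (faults so far: 6)
  step 9: ref 5 -> FAULT, evict 4, frames=[5,2] (faults so far: 7)
  step 10: ref 5 -> HIT, frames=[5,2] (faults so far: 7)
  FIFO total faults: 7
--- LRU ---
  step 0: ref 1 -> FAULT, frames=[1,-] (faults so far: 1)
  step 1: ref 4 -> FAULT, frames=[1,4] (faults so far: 2)
  step 2: ref 5 -> FAULT, evict 1, frames=[5,4] (faults so far: 3)
  step 3: ref 4 -> HIT, frames=[5,4] (faults so far: 3)
  step 4: ref 5 -> HIT, frames=[5,4] (faults so far: 3)
  step 5: ref 3 -> FAULT, evict 4, frames=[5,3] (faults so far: 4)
  step 6: ref 4 -> FAULT, evict 5, frames=[4,3] (faults so far: 5)
  step 7: ref 2 -> FAULT, evict 3, frames=[4,2] (faults so far: 6)
  step 8: ref 4 -> HIT, frames=[4,2] (faults so far: 6)
  step 9: ref 5 -> FAULT, evict 2, frames=[4,5] (faults so far: 7)
  step 10: ref 5 -> HIT, frames=[4,5] (faults so far: 7)
  LRU total faults: 7
--- Optimal ---
  step 0: ref 1 -> FAULT, frames=[1,-] (faults so far: 1)
  step 1: ref 4 -> FAULT, frames=[1,4] (faults so far: 2)
  step 2: ref 5 -> FAULT, evict 1, frames=[5,4] (faults so far: 3)
  step 3: ref 4 -> HIT, frames=[5,4] (faults so far: 3)
  step 4: ref 5 -> HIT, frames=[5,4] (faults so far: 3)
  step 5: ref 3 -> FAULT, evict 5, frames=[3,4] (faults so far: 4)
  step 6: ref 4 -> HIT, frames=[3,4] (faults so far: 4)
  step 7: ref 2 -> FAULT, evict 3, frames=[2,4] (faults so far: 5)
  step 8: ref 4 -> HIT, frames=[2,4] (faults so far: 5)
  step 9: ref 5 -> FAULT, evict 2, frames=[5,4] (faults so far: 6)
  step 10: ref 5 -> HIT, frames=[5,4] (faults so far: 6)
  Optimal total faults: 6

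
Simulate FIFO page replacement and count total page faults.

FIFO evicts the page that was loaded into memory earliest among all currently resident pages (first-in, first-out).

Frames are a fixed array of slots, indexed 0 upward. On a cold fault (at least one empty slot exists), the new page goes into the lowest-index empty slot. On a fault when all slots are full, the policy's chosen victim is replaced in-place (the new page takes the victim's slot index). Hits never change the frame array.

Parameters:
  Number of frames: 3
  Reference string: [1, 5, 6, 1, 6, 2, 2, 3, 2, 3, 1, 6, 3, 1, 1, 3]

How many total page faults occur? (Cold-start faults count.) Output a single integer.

Step 0: ref 1 → FAULT, frames=[1,-,-]
Step 1: ref 5 → FAULT, frames=[1,5,-]
Step 2: ref 6 → FAULT, frames=[1,5,6]
Step 3: ref 1 → HIT, frames=[1,5,6]
Step 4: ref 6 → HIT, frames=[1,5,6]
Step 5: ref 2 → FAULT (evict 1), frames=[2,5,6]
Step 6: ref 2 → HIT, frames=[2,5,6]
Step 7: ref 3 → FAULT (evict 5), frames=[2,3,6]
Step 8: ref 2 → HIT, frames=[2,3,6]
Step 9: ref 3 → HIT, frames=[2,3,6]
Step 10: ref 1 → FAULT (evict 6), frames=[2,3,1]
Step 11: ref 6 → FAULT (evict 2), frames=[6,3,1]
Step 12: ref 3 → HIT, frames=[6,3,1]
Step 13: ref 1 → HIT, frames=[6,3,1]
Step 14: ref 1 → HIT, frames=[6,3,1]
Step 15: ref 3 → HIT, frames=[6,3,1]
Total faults: 7

Answer: 7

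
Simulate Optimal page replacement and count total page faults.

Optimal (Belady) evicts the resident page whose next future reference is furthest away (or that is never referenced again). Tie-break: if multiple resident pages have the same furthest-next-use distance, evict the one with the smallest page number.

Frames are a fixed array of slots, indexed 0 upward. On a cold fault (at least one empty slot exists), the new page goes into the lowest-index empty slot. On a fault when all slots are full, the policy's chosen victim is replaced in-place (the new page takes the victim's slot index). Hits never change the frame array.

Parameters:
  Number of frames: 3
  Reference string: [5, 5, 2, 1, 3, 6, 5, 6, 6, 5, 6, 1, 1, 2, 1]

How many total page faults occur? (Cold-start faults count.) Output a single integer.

Step 0: ref 5 → FAULT, frames=[5,-,-]
Step 1: ref 5 → HIT, frames=[5,-,-]
Step 2: ref 2 → FAULT, frames=[5,2,-]
Step 3: ref 1 → FAULT, frames=[5,2,1]
Step 4: ref 3 → FAULT (evict 2), frames=[5,3,1]
Step 5: ref 6 → FAULT (evict 3), frames=[5,6,1]
Step 6: ref 5 → HIT, frames=[5,6,1]
Step 7: ref 6 → HIT, frames=[5,6,1]
Step 8: ref 6 → HIT, frames=[5,6,1]
Step 9: ref 5 → HIT, frames=[5,6,1]
Step 10: ref 6 → HIT, frames=[5,6,1]
Step 11: ref 1 → HIT, frames=[5,6,1]
Step 12: ref 1 → HIT, frames=[5,6,1]
Step 13: ref 2 → FAULT (evict 5), frames=[2,6,1]
Step 14: ref 1 → HIT, frames=[2,6,1]
Total faults: 6

Answer: 6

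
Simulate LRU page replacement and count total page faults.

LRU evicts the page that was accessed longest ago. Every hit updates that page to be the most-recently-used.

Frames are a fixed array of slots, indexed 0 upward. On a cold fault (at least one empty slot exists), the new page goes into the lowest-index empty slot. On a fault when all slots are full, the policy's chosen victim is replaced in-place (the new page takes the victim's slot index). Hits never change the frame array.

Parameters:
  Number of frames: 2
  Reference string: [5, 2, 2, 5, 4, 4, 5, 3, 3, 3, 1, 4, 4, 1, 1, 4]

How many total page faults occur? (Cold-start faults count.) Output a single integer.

Step 0: ref 5 → FAULT, frames=[5,-]
Step 1: ref 2 → FAULT, frames=[5,2]
Step 2: ref 2 → HIT, frames=[5,2]
Step 3: ref 5 → HIT, frames=[5,2]
Step 4: ref 4 → FAULT (evict 2), frames=[5,4]
Step 5: ref 4 → HIT, frames=[5,4]
Step 6: ref 5 → HIT, frames=[5,4]
Step 7: ref 3 → FAULT (evict 4), frames=[5,3]
Step 8: ref 3 → HIT, frames=[5,3]
Step 9: ref 3 → HIT, frames=[5,3]
Step 10: ref 1 → FAULT (evict 5), frames=[1,3]
Step 11: ref 4 → FAULT (evict 3), frames=[1,4]
Step 12: ref 4 → HIT, frames=[1,4]
Step 13: ref 1 → HIT, frames=[1,4]
Step 14: ref 1 → HIT, frames=[1,4]
Step 15: ref 4 → HIT, frames=[1,4]
Total faults: 6

Answer: 6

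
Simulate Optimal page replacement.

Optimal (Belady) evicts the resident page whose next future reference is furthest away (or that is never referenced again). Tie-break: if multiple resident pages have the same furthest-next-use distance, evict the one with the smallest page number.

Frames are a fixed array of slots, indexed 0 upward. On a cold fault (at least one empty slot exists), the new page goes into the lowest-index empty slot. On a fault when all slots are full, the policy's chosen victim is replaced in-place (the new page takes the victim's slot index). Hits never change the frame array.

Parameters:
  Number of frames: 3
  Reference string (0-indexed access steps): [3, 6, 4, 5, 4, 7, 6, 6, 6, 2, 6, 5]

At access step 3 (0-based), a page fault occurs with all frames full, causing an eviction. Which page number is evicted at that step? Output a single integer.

Answer: 3

Derivation:
Step 0: ref 3 -> FAULT, frames=[3,-,-]
Step 1: ref 6 -> FAULT, frames=[3,6,-]
Step 2: ref 4 -> FAULT, frames=[3,6,4]
Step 3: ref 5 -> FAULT, evict 3, frames=[5,6,4]
At step 3: evicted page 3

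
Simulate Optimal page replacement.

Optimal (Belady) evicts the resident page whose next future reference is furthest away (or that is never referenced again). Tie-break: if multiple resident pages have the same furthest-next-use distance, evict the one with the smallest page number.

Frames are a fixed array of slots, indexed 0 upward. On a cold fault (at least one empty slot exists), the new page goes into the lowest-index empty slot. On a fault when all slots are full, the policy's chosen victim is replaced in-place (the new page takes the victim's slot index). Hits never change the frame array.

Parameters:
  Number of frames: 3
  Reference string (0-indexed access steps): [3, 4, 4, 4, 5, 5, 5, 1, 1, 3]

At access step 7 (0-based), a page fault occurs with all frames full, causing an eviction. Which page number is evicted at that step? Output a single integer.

Answer: 4

Derivation:
Step 0: ref 3 -> FAULT, frames=[3,-,-]
Step 1: ref 4 -> FAULT, frames=[3,4,-]
Step 2: ref 4 -> HIT, frames=[3,4,-]
Step 3: ref 4 -> HIT, frames=[3,4,-]
Step 4: ref 5 -> FAULT, frames=[3,4,5]
Step 5: ref 5 -> HIT, frames=[3,4,5]
Step 6: ref 5 -> HIT, frames=[3,4,5]
Step 7: ref 1 -> FAULT, evict 4, frames=[3,1,5]
At step 7: evicted page 4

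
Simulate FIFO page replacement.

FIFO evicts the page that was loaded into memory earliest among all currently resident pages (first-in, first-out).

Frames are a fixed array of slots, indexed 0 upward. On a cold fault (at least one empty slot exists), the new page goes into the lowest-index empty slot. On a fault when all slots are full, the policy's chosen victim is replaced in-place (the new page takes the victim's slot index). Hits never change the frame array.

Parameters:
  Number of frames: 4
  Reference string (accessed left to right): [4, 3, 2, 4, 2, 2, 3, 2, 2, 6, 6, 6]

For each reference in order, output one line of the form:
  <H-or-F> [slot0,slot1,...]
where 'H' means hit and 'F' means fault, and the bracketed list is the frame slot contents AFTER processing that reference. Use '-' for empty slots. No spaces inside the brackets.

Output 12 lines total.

F [4,-,-,-]
F [4,3,-,-]
F [4,3,2,-]
H [4,3,2,-]
H [4,3,2,-]
H [4,3,2,-]
H [4,3,2,-]
H [4,3,2,-]
H [4,3,2,-]
F [4,3,2,6]
H [4,3,2,6]
H [4,3,2,6]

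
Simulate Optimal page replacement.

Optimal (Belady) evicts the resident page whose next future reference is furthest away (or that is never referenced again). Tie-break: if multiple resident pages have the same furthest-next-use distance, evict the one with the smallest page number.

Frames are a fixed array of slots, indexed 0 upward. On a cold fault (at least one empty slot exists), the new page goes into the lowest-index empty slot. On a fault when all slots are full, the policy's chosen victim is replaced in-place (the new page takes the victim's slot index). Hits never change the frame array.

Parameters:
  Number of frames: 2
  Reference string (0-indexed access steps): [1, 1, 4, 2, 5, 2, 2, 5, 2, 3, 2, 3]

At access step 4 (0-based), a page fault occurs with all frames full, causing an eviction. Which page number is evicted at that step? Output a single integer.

Answer: 4

Derivation:
Step 0: ref 1 -> FAULT, frames=[1,-]
Step 1: ref 1 -> HIT, frames=[1,-]
Step 2: ref 4 -> FAULT, frames=[1,4]
Step 3: ref 2 -> FAULT, evict 1, frames=[2,4]
Step 4: ref 5 -> FAULT, evict 4, frames=[2,5]
At step 4: evicted page 4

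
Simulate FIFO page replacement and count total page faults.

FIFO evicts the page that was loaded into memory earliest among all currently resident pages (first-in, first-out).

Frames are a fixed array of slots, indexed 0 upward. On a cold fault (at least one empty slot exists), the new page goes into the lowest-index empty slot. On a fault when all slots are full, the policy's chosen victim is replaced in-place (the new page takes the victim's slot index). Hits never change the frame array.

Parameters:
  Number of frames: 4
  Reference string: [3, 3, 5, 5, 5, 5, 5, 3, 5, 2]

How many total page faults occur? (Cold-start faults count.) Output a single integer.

Step 0: ref 3 → FAULT, frames=[3,-,-,-]
Step 1: ref 3 → HIT, frames=[3,-,-,-]
Step 2: ref 5 → FAULT, frames=[3,5,-,-]
Step 3: ref 5 → HIT, frames=[3,5,-,-]
Step 4: ref 5 → HIT, frames=[3,5,-,-]
Step 5: ref 5 → HIT, frames=[3,5,-,-]
Step 6: ref 5 → HIT, frames=[3,5,-,-]
Step 7: ref 3 → HIT, frames=[3,5,-,-]
Step 8: ref 5 → HIT, frames=[3,5,-,-]
Step 9: ref 2 → FAULT, frames=[3,5,2,-]
Total faults: 3

Answer: 3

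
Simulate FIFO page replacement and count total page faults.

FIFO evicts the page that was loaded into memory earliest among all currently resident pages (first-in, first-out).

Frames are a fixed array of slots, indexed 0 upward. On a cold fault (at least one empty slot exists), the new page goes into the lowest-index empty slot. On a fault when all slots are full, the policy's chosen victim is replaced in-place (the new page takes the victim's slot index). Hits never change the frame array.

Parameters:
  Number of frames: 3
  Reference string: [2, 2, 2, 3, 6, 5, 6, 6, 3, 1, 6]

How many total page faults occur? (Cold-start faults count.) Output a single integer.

Step 0: ref 2 → FAULT, frames=[2,-,-]
Step 1: ref 2 → HIT, frames=[2,-,-]
Step 2: ref 2 → HIT, frames=[2,-,-]
Step 3: ref 3 → FAULT, frames=[2,3,-]
Step 4: ref 6 → FAULT, frames=[2,3,6]
Step 5: ref 5 → FAULT (evict 2), frames=[5,3,6]
Step 6: ref 6 → HIT, frames=[5,3,6]
Step 7: ref 6 → HIT, frames=[5,3,6]
Step 8: ref 3 → HIT, frames=[5,3,6]
Step 9: ref 1 → FAULT (evict 3), frames=[5,1,6]
Step 10: ref 6 → HIT, frames=[5,1,6]
Total faults: 5

Answer: 5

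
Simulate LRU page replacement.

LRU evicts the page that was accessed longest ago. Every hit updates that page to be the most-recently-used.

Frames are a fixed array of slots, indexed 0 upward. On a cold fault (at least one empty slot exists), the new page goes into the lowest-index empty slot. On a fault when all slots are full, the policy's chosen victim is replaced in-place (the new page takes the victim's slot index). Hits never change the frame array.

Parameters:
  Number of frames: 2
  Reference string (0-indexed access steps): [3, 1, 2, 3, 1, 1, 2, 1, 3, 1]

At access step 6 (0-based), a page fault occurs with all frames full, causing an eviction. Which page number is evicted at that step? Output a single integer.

Answer: 3

Derivation:
Step 0: ref 3 -> FAULT, frames=[3,-]
Step 1: ref 1 -> FAULT, frames=[3,1]
Step 2: ref 2 -> FAULT, evict 3, frames=[2,1]
Step 3: ref 3 -> FAULT, evict 1, frames=[2,3]
Step 4: ref 1 -> FAULT, evict 2, frames=[1,3]
Step 5: ref 1 -> HIT, frames=[1,3]
Step 6: ref 2 -> FAULT, evict 3, frames=[1,2]
At step 6: evicted page 3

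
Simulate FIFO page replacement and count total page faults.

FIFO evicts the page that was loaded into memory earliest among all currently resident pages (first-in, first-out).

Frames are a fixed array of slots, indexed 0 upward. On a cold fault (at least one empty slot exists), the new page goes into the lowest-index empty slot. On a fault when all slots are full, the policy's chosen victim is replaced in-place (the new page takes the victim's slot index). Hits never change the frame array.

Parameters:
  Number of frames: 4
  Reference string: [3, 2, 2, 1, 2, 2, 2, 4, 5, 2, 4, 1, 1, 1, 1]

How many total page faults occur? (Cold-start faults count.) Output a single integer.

Step 0: ref 3 → FAULT, frames=[3,-,-,-]
Step 1: ref 2 → FAULT, frames=[3,2,-,-]
Step 2: ref 2 → HIT, frames=[3,2,-,-]
Step 3: ref 1 → FAULT, frames=[3,2,1,-]
Step 4: ref 2 → HIT, frames=[3,2,1,-]
Step 5: ref 2 → HIT, frames=[3,2,1,-]
Step 6: ref 2 → HIT, frames=[3,2,1,-]
Step 7: ref 4 → FAULT, frames=[3,2,1,4]
Step 8: ref 5 → FAULT (evict 3), frames=[5,2,1,4]
Step 9: ref 2 → HIT, frames=[5,2,1,4]
Step 10: ref 4 → HIT, frames=[5,2,1,4]
Step 11: ref 1 → HIT, frames=[5,2,1,4]
Step 12: ref 1 → HIT, frames=[5,2,1,4]
Step 13: ref 1 → HIT, frames=[5,2,1,4]
Step 14: ref 1 → HIT, frames=[5,2,1,4]
Total faults: 5

Answer: 5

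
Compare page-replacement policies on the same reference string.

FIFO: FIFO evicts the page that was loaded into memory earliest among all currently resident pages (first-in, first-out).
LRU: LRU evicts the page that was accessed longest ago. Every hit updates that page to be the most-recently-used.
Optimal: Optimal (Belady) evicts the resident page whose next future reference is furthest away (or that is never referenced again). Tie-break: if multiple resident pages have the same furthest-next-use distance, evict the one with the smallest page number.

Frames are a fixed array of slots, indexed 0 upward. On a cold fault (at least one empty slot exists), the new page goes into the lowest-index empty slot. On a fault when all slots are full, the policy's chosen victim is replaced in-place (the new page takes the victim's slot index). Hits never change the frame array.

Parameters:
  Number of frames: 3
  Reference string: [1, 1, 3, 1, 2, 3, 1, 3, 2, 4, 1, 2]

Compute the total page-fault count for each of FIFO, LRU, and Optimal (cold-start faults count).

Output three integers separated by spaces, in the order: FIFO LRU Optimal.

--- FIFO ---
  step 0: ref 1 -> FAULT, frames=[1,-,-] (faults so far: 1)
  step 1: ref 1 -> HIT, frames=[1,-,-] (faults so far: 1)
  step 2: ref 3 -> FAULT, frames=[1,3,-] (faults so far: 2)
  step 3: ref 1 -> HIT, frames=[1,3,-] (faults so far: 2)
  step 4: ref 2 -> FAULT, frames=[1,3,2] (faults so far: 3)
  step 5: ref 3 -> HIT, frames=[1,3,2] (faults so far: 3)
  step 6: ref 1 -> HIT, frames=[1,3,2] (faults so far: 3)
  step 7: ref 3 -> HIT, frames=[1,3,2] (faults so far: 3)
  step 8: ref 2 -> HIT, frames=[1,3,2] (faults so far: 3)
  step 9: ref 4 -> FAULT, evict 1, frames=[4,3,2] (faults so far: 4)
  step 10: ref 1 -> FAULT, evict 3, frames=[4,1,2] (faults so far: 5)
  step 11: ref 2 -> HIT, frames=[4,1,2] (faults so far: 5)
  FIFO total faults: 5
--- LRU ---
  step 0: ref 1 -> FAULT, frames=[1,-,-] (faults so far: 1)
  step 1: ref 1 -> HIT, frames=[1,-,-] (faults so far: 1)
  step 2: ref 3 -> FAULT, frames=[1,3,-] (faults so far: 2)
  step 3: ref 1 -> HIT, frames=[1,3,-] (faults so far: 2)
  step 4: ref 2 -> FAULT, frames=[1,3,2] (faults so far: 3)
  step 5: ref 3 -> HIT, frames=[1,3,2] (faults so far: 3)
  step 6: ref 1 -> HIT, frames=[1,3,2] (faults so far: 3)
  step 7: ref 3 -> HIT, frames=[1,3,2] (faults so far: 3)
  step 8: ref 2 -> HIT, frames=[1,3,2] (faults so far: 3)
  step 9: ref 4 -> FAULT, evict 1, frames=[4,3,2] (faults so far: 4)
  step 10: ref 1 -> FAULT, evict 3, frames=[4,1,2] (faults so far: 5)
  step 11: ref 2 -> HIT, frames=[4,1,2] (faults so far: 5)
  LRU total faults: 5
--- Optimal ---
  step 0: ref 1 -> FAULT, frames=[1,-,-] (faults so far: 1)
  step 1: ref 1 -> HIT, frames=[1,-,-] (faults so far: 1)
  step 2: ref 3 -> FAULT, frames=[1,3,-] (faults so far: 2)
  step 3: ref 1 -> HIT, frames=[1,3,-] (faults so far: 2)
  step 4: ref 2 -> FAULT, frames=[1,3,2] (faults so far: 3)
  step 5: ref 3 -> HIT, frames=[1,3,2] (faults so far: 3)
  step 6: ref 1 -> HIT, frames=[1,3,2] (faults so far: 3)
  step 7: ref 3 -> HIT, frames=[1,3,2] (faults so far: 3)
  step 8: ref 2 -> HIT, frames=[1,3,2] (faults so far: 3)
  step 9: ref 4 -> FAULT, evict 3, frames=[1,4,2] (faults so far: 4)
  step 10: ref 1 -> HIT, frames=[1,4,2] (faults so far: 4)
  step 11: ref 2 -> HIT, frames=[1,4,2] (faults so far: 4)
  Optimal total faults: 4

Answer: 5 5 4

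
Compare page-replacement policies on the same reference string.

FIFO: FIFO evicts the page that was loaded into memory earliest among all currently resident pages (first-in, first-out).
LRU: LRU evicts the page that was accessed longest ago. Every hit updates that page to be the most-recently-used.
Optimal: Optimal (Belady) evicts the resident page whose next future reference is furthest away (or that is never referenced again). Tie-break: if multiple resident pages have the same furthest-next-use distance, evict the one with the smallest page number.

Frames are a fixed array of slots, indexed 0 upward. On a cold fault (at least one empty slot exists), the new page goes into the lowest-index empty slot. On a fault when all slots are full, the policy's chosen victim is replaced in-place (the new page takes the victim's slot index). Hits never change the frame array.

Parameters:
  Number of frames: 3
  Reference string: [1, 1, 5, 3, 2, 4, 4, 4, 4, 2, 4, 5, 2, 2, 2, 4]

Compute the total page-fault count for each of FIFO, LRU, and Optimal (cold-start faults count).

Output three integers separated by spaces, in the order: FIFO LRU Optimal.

Answer: 6 6 5

Derivation:
--- FIFO ---
  step 0: ref 1 -> FAULT, frames=[1,-,-] (faults so far: 1)
  step 1: ref 1 -> HIT, frames=[1,-,-] (faults so far: 1)
  step 2: ref 5 -> FAULT, frames=[1,5,-] (faults so far: 2)
  step 3: ref 3 -> FAULT, frames=[1,5,3] (faults so far: 3)
  step 4: ref 2 -> FAULT, evict 1, frames=[2,5,3] (faults so far: 4)
  step 5: ref 4 -> FAULT, evict 5, frames=[2,4,3] (faults so far: 5)
  step 6: ref 4 -> HIT, frames=[2,4,3] (faults so far: 5)
  step 7: ref 4 -> HIT, frames=[2,4,3] (faults so far: 5)
  step 8: ref 4 -> HIT, frames=[2,4,3] (faults so far: 5)
  step 9: ref 2 -> HIT, frames=[2,4,3] (faults so far: 5)
  step 10: ref 4 -> HIT, frames=[2,4,3] (faults so far: 5)
  step 11: ref 5 -> FAULT, evict 3, frames=[2,4,5] (faults so far: 6)
  step 12: ref 2 -> HIT, frames=[2,4,5] (faults so far: 6)
  step 13: ref 2 -> HIT, frames=[2,4,5] (faults so far: 6)
  step 14: ref 2 -> HIT, frames=[2,4,5] (faults so far: 6)
  step 15: ref 4 -> HIT, frames=[2,4,5] (faults so far: 6)
  FIFO total faults: 6
--- LRU ---
  step 0: ref 1 -> FAULT, frames=[1,-,-] (faults so far: 1)
  step 1: ref 1 -> HIT, frames=[1,-,-] (faults so far: 1)
  step 2: ref 5 -> FAULT, frames=[1,5,-] (faults so far: 2)
  step 3: ref 3 -> FAULT, frames=[1,5,3] (faults so far: 3)
  step 4: ref 2 -> FAULT, evict 1, frames=[2,5,3] (faults so far: 4)
  step 5: ref 4 -> FAULT, evict 5, frames=[2,4,3] (faults so far: 5)
  step 6: ref 4 -> HIT, frames=[2,4,3] (faults so far: 5)
  step 7: ref 4 -> HIT, frames=[2,4,3] (faults so far: 5)
  step 8: ref 4 -> HIT, frames=[2,4,3] (faults so far: 5)
  step 9: ref 2 -> HIT, frames=[2,4,3] (faults so far: 5)
  step 10: ref 4 -> HIT, frames=[2,4,3] (faults so far: 5)
  step 11: ref 5 -> FAULT, evict 3, frames=[2,4,5] (faults so far: 6)
  step 12: ref 2 -> HIT, frames=[2,4,5] (faults so far: 6)
  step 13: ref 2 -> HIT, frames=[2,4,5] (faults so far: 6)
  step 14: ref 2 -> HIT, frames=[2,4,5] (faults so far: 6)
  step 15: ref 4 -> HIT, frames=[2,4,5] (faults so far: 6)
  LRU total faults: 6
--- Optimal ---
  step 0: ref 1 -> FAULT, frames=[1,-,-] (faults so far: 1)
  step 1: ref 1 -> HIT, frames=[1,-,-] (faults so far: 1)
  step 2: ref 5 -> FAULT, frames=[1,5,-] (faults so far: 2)
  step 3: ref 3 -> FAULT, frames=[1,5,3] (faults so far: 3)
  step 4: ref 2 -> FAULT, evict 1, frames=[2,5,3] (faults so far: 4)
  step 5: ref 4 -> FAULT, evict 3, frames=[2,5,4] (faults so far: 5)
  step 6: ref 4 -> HIT, frames=[2,5,4] (faults so far: 5)
  step 7: ref 4 -> HIT, frames=[2,5,4] (faults so far: 5)
  step 8: ref 4 -> HIT, frames=[2,5,4] (faults so far: 5)
  step 9: ref 2 -> HIT, frames=[2,5,4] (faults so far: 5)
  step 10: ref 4 -> HIT, frames=[2,5,4] (faults so far: 5)
  step 11: ref 5 -> HIT, frames=[2,5,4] (faults so far: 5)
  step 12: ref 2 -> HIT, frames=[2,5,4] (faults so far: 5)
  step 13: ref 2 -> HIT, frames=[2,5,4] (faults so far: 5)
  step 14: ref 2 -> HIT, frames=[2,5,4] (faults so far: 5)
  step 15: ref 4 -> HIT, frames=[2,5,4] (faults so far: 5)
  Optimal total faults: 5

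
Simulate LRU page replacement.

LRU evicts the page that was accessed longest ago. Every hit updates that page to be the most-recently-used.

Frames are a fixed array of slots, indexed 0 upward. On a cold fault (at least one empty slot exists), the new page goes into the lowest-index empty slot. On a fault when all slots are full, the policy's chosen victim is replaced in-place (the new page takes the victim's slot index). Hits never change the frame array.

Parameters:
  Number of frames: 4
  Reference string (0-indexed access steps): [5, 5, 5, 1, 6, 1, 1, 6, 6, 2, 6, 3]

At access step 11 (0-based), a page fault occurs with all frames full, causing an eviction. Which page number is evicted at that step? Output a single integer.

Step 0: ref 5 -> FAULT, frames=[5,-,-,-]
Step 1: ref 5 -> HIT, frames=[5,-,-,-]
Step 2: ref 5 -> HIT, frames=[5,-,-,-]
Step 3: ref 1 -> FAULT, frames=[5,1,-,-]
Step 4: ref 6 -> FAULT, frames=[5,1,6,-]
Step 5: ref 1 -> HIT, frames=[5,1,6,-]
Step 6: ref 1 -> HIT, frames=[5,1,6,-]
Step 7: ref 6 -> HIT, frames=[5,1,6,-]
Step 8: ref 6 -> HIT, frames=[5,1,6,-]
Step 9: ref 2 -> FAULT, frames=[5,1,6,2]
Step 10: ref 6 -> HIT, frames=[5,1,6,2]
Step 11: ref 3 -> FAULT, evict 5, frames=[3,1,6,2]
At step 11: evicted page 5

Answer: 5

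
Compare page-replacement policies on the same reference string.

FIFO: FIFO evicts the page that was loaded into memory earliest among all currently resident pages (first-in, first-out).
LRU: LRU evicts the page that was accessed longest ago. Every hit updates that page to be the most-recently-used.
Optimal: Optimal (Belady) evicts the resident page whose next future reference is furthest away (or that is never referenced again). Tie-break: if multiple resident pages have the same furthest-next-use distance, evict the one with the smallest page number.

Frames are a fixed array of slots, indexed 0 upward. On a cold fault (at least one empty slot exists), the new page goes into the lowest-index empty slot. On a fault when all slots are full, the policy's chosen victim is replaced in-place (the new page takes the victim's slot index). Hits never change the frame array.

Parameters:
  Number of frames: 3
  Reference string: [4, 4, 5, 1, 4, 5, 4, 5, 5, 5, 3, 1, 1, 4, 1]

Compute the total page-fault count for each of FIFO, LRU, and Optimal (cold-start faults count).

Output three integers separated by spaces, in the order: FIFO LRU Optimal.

--- FIFO ---
  step 0: ref 4 -> FAULT, frames=[4,-,-] (faults so far: 1)
  step 1: ref 4 -> HIT, frames=[4,-,-] (faults so far: 1)
  step 2: ref 5 -> FAULT, frames=[4,5,-] (faults so far: 2)
  step 3: ref 1 -> FAULT, frames=[4,5,1] (faults so far: 3)
  step 4: ref 4 -> HIT, frames=[4,5,1] (faults so far: 3)
  step 5: ref 5 -> HIT, frames=[4,5,1] (faults so far: 3)
  step 6: ref 4 -> HIT, frames=[4,5,1] (faults so far: 3)
  step 7: ref 5 -> HIT, frames=[4,5,1] (faults so far: 3)
  step 8: ref 5 -> HIT, frames=[4,5,1] (faults so far: 3)
  step 9: ref 5 -> HIT, frames=[4,5,1] (faults so far: 3)
  step 10: ref 3 -> FAULT, evict 4, frames=[3,5,1] (faults so far: 4)
  step 11: ref 1 -> HIT, frames=[3,5,1] (faults so far: 4)
  step 12: ref 1 -> HIT, frames=[3,5,1] (faults so far: 4)
  step 13: ref 4 -> FAULT, evict 5, frames=[3,4,1] (faults so far: 5)
  step 14: ref 1 -> HIT, frames=[3,4,1] (faults so far: 5)
  FIFO total faults: 5
--- LRU ---
  step 0: ref 4 -> FAULT, frames=[4,-,-] (faults so far: 1)
  step 1: ref 4 -> HIT, frames=[4,-,-] (faults so far: 1)
  step 2: ref 5 -> FAULT, frames=[4,5,-] (faults so far: 2)
  step 3: ref 1 -> FAULT, frames=[4,5,1] (faults so far: 3)
  step 4: ref 4 -> HIT, frames=[4,5,1] (faults so far: 3)
  step 5: ref 5 -> HIT, frames=[4,5,1] (faults so far: 3)
  step 6: ref 4 -> HIT, frames=[4,5,1] (faults so far: 3)
  step 7: ref 5 -> HIT, frames=[4,5,1] (faults so far: 3)
  step 8: ref 5 -> HIT, frames=[4,5,1] (faults so far: 3)
  step 9: ref 5 -> HIT, frames=[4,5,1] (faults so far: 3)
  step 10: ref 3 -> FAULT, evict 1, frames=[4,5,3] (faults so far: 4)
  step 11: ref 1 -> FAULT, evict 4, frames=[1,5,3] (faults so far: 5)
  step 12: ref 1 -> HIT, frames=[1,5,3] (faults so far: 5)
  step 13: ref 4 -> FAULT, evict 5, frames=[1,4,3] (faults so far: 6)
  step 14: ref 1 -> HIT, frames=[1,4,3] (faults so far: 6)
  LRU total faults: 6
--- Optimal ---
  step 0: ref 4 -> FAULT, frames=[4,-,-] (faults so far: 1)
  step 1: ref 4 -> HIT, frames=[4,-,-] (faults so far: 1)
  step 2: ref 5 -> FAULT, frames=[4,5,-] (faults so far: 2)
  step 3: ref 1 -> FAULT, frames=[4,5,1] (faults so far: 3)
  step 4: ref 4 -> HIT, frames=[4,5,1] (faults so far: 3)
  step 5: ref 5 -> HIT, frames=[4,5,1] (faults so far: 3)
  step 6: ref 4 -> HIT, frames=[4,5,1] (faults so far: 3)
  step 7: ref 5 -> HIT, frames=[4,5,1] (faults so far: 3)
  step 8: ref 5 -> HIT, frames=[4,5,1] (faults so far: 3)
  step 9: ref 5 -> HIT, frames=[4,5,1] (faults so far: 3)
  step 10: ref 3 -> FAULT, evict 5, frames=[4,3,1] (faults so far: 4)
  step 11: ref 1 -> HIT, frames=[4,3,1] (faults so far: 4)
  step 12: ref 1 -> HIT, frames=[4,3,1] (faults so far: 4)
  step 13: ref 4 -> HIT, frames=[4,3,1] (faults so far: 4)
  step 14: ref 1 -> HIT, frames=[4,3,1] (faults so far: 4)
  Optimal total faults: 4

Answer: 5 6 4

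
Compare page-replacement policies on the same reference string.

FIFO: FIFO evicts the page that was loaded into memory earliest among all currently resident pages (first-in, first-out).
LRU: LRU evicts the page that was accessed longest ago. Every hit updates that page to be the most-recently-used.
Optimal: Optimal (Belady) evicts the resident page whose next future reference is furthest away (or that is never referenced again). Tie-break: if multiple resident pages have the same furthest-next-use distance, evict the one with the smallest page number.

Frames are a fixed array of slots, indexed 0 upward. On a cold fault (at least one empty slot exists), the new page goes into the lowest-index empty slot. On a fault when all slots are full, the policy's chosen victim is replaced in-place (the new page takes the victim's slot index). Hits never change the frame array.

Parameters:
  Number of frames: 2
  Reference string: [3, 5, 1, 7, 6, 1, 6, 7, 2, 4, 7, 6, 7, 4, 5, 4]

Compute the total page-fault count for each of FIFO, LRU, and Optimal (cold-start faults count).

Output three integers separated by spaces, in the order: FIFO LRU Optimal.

Answer: 13 13 11

Derivation:
--- FIFO ---
  step 0: ref 3 -> FAULT, frames=[3,-] (faults so far: 1)
  step 1: ref 5 -> FAULT, frames=[3,5] (faults so far: 2)
  step 2: ref 1 -> FAULT, evict 3, frames=[1,5] (faults so far: 3)
  step 3: ref 7 -> FAULT, evict 5, frames=[1,7] (faults so far: 4)
  step 4: ref 6 -> FAULT, evict 1, frames=[6,7] (faults so far: 5)
  step 5: ref 1 -> FAULT, evict 7, frames=[6,1] (faults so far: 6)
  step 6: ref 6 -> HIT, frames=[6,1] (faults so far: 6)
  step 7: ref 7 -> FAULT, evict 6, frames=[7,1] (faults so far: 7)
  step 8: ref 2 -> FAULT, evict 1, frames=[7,2] (faults so far: 8)
  step 9: ref 4 -> FAULT, evict 7, frames=[4,2] (faults so far: 9)
  step 10: ref 7 -> FAULT, evict 2, frames=[4,7] (faults so far: 10)
  step 11: ref 6 -> FAULT, evict 4, frames=[6,7] (faults so far: 11)
  step 12: ref 7 -> HIT, frames=[6,7] (faults so far: 11)
  step 13: ref 4 -> FAULT, evict 7, frames=[6,4] (faults so far: 12)
  step 14: ref 5 -> FAULT, evict 6, frames=[5,4] (faults so far: 13)
  step 15: ref 4 -> HIT, frames=[5,4] (faults so far: 13)
  FIFO total faults: 13
--- LRU ---
  step 0: ref 3 -> FAULT, frames=[3,-] (faults so far: 1)
  step 1: ref 5 -> FAULT, frames=[3,5] (faults so far: 2)
  step 2: ref 1 -> FAULT, evict 3, frames=[1,5] (faults so far: 3)
  step 3: ref 7 -> FAULT, evict 5, frames=[1,7] (faults so far: 4)
  step 4: ref 6 -> FAULT, evict 1, frames=[6,7] (faults so far: 5)
  step 5: ref 1 -> FAULT, evict 7, frames=[6,1] (faults so far: 6)
  step 6: ref 6 -> HIT, frames=[6,1] (faults so far: 6)
  step 7: ref 7 -> FAULT, evict 1, frames=[6,7] (faults so far: 7)
  step 8: ref 2 -> FAULT, evict 6, frames=[2,7] (faults so far: 8)
  step 9: ref 4 -> FAULT, evict 7, frames=[2,4] (faults so far: 9)
  step 10: ref 7 -> FAULT, evict 2, frames=[7,4] (faults so far: 10)
  step 11: ref 6 -> FAULT, evict 4, frames=[7,6] (faults so far: 11)
  step 12: ref 7 -> HIT, frames=[7,6] (faults so far: 11)
  step 13: ref 4 -> FAULT, evict 6, frames=[7,4] (faults so far: 12)
  step 14: ref 5 -> FAULT, evict 7, frames=[5,4] (faults so far: 13)
  step 15: ref 4 -> HIT, frames=[5,4] (faults so far: 13)
  LRU total faults: 13
--- Optimal ---
  step 0: ref 3 -> FAULT, frames=[3,-] (faults so far: 1)
  step 1: ref 5 -> FAULT, frames=[3,5] (faults so far: 2)
  step 2: ref 1 -> FAULT, evict 3, frames=[1,5] (faults so far: 3)
  step 3: ref 7 -> FAULT, evict 5, frames=[1,7] (faults so far: 4)
  step 4: ref 6 -> FAULT, evict 7, frames=[1,6] (faults so far: 5)
  step 5: ref 1 -> HIT, frames=[1,6] (faults so far: 5)
  step 6: ref 6 -> HIT, frames=[1,6] (faults so far: 5)
  step 7: ref 7 -> FAULT, evict 1, frames=[7,6] (faults so far: 6)
  step 8: ref 2 -> FAULT, evict 6, frames=[7,2] (faults so far: 7)
  step 9: ref 4 -> FAULT, evict 2, frames=[7,4] (faults so far: 8)
  step 10: ref 7 -> HIT, frames=[7,4] (faults so far: 8)
  step 11: ref 6 -> FAULT, evict 4, frames=[7,6] (faults so far: 9)
  step 12: ref 7 -> HIT, frames=[7,6] (faults so far: 9)
  step 13: ref 4 -> FAULT, evict 6, frames=[7,4] (faults so far: 10)
  step 14: ref 5 -> FAULT, evict 7, frames=[5,4] (faults so far: 11)
  step 15: ref 4 -> HIT, frames=[5,4] (faults so far: 11)
  Optimal total faults: 11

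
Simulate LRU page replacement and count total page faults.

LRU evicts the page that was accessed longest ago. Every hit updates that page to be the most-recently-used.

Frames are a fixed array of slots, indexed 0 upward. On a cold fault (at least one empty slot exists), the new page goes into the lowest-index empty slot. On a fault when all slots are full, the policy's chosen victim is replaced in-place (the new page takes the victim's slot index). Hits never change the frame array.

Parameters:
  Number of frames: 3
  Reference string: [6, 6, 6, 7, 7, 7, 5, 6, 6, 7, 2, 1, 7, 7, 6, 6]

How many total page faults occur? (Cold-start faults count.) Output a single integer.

Step 0: ref 6 → FAULT, frames=[6,-,-]
Step 1: ref 6 → HIT, frames=[6,-,-]
Step 2: ref 6 → HIT, frames=[6,-,-]
Step 3: ref 7 → FAULT, frames=[6,7,-]
Step 4: ref 7 → HIT, frames=[6,7,-]
Step 5: ref 7 → HIT, frames=[6,7,-]
Step 6: ref 5 → FAULT, frames=[6,7,5]
Step 7: ref 6 → HIT, frames=[6,7,5]
Step 8: ref 6 → HIT, frames=[6,7,5]
Step 9: ref 7 → HIT, frames=[6,7,5]
Step 10: ref 2 → FAULT (evict 5), frames=[6,7,2]
Step 11: ref 1 → FAULT (evict 6), frames=[1,7,2]
Step 12: ref 7 → HIT, frames=[1,7,2]
Step 13: ref 7 → HIT, frames=[1,7,2]
Step 14: ref 6 → FAULT (evict 2), frames=[1,7,6]
Step 15: ref 6 → HIT, frames=[1,7,6]
Total faults: 6

Answer: 6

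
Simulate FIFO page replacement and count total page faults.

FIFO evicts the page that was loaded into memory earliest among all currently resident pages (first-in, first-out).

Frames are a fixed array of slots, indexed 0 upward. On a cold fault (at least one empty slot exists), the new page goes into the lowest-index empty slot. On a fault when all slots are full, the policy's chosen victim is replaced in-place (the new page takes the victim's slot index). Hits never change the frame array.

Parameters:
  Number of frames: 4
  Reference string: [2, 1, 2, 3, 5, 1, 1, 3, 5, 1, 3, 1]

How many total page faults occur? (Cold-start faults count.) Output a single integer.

Step 0: ref 2 → FAULT, frames=[2,-,-,-]
Step 1: ref 1 → FAULT, frames=[2,1,-,-]
Step 2: ref 2 → HIT, frames=[2,1,-,-]
Step 3: ref 3 → FAULT, frames=[2,1,3,-]
Step 4: ref 5 → FAULT, frames=[2,1,3,5]
Step 5: ref 1 → HIT, frames=[2,1,3,5]
Step 6: ref 1 → HIT, frames=[2,1,3,5]
Step 7: ref 3 → HIT, frames=[2,1,3,5]
Step 8: ref 5 → HIT, frames=[2,1,3,5]
Step 9: ref 1 → HIT, frames=[2,1,3,5]
Step 10: ref 3 → HIT, frames=[2,1,3,5]
Step 11: ref 1 → HIT, frames=[2,1,3,5]
Total faults: 4

Answer: 4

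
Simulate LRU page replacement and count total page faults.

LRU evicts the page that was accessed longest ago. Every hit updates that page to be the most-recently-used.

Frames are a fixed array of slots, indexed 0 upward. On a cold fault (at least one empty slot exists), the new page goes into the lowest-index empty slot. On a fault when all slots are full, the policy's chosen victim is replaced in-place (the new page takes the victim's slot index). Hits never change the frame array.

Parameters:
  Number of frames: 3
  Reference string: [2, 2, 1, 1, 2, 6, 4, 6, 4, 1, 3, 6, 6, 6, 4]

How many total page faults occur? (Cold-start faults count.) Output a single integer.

Step 0: ref 2 → FAULT, frames=[2,-,-]
Step 1: ref 2 → HIT, frames=[2,-,-]
Step 2: ref 1 → FAULT, frames=[2,1,-]
Step 3: ref 1 → HIT, frames=[2,1,-]
Step 4: ref 2 → HIT, frames=[2,1,-]
Step 5: ref 6 → FAULT, frames=[2,1,6]
Step 6: ref 4 → FAULT (evict 1), frames=[2,4,6]
Step 7: ref 6 → HIT, frames=[2,4,6]
Step 8: ref 4 → HIT, frames=[2,4,6]
Step 9: ref 1 → FAULT (evict 2), frames=[1,4,6]
Step 10: ref 3 → FAULT (evict 6), frames=[1,4,3]
Step 11: ref 6 → FAULT (evict 4), frames=[1,6,3]
Step 12: ref 6 → HIT, frames=[1,6,3]
Step 13: ref 6 → HIT, frames=[1,6,3]
Step 14: ref 4 → FAULT (evict 1), frames=[4,6,3]
Total faults: 8

Answer: 8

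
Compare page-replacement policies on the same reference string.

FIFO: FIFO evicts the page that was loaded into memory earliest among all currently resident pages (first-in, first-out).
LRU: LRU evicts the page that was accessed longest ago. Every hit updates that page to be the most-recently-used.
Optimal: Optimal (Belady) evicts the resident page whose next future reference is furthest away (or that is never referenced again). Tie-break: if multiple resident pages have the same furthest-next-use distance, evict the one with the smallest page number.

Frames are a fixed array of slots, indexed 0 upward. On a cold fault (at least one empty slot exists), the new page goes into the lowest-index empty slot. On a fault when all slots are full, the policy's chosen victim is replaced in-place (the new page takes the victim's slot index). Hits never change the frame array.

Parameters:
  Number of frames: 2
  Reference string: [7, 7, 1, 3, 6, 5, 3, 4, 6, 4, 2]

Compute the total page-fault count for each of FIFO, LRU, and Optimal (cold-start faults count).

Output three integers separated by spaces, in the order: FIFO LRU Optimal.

--- FIFO ---
  step 0: ref 7 -> FAULT, frames=[7,-] (faults so far: 1)
  step 1: ref 7 -> HIT, frames=[7,-] (faults so far: 1)
  step 2: ref 1 -> FAULT, frames=[7,1] (faults so far: 2)
  step 3: ref 3 -> FAULT, evict 7, frames=[3,1] (faults so far: 3)
  step 4: ref 6 -> FAULT, evict 1, frames=[3,6] (faults so far: 4)
  step 5: ref 5 -> FAULT, evict 3, frames=[5,6] (faults so far: 5)
  step 6: ref 3 -> FAULT, evict 6, frames=[5,3] (faults so far: 6)
  step 7: ref 4 -> FAULT, evict 5, frames=[4,3] (faults so far: 7)
  step 8: ref 6 -> FAULT, evict 3, frames=[4,6] (faults so far: 8)
  step 9: ref 4 -> HIT, frames=[4,6] (faults so far: 8)
  step 10: ref 2 -> FAULT, evict 4, frames=[2,6] (faults so far: 9)
  FIFO total faults: 9
--- LRU ---
  step 0: ref 7 -> FAULT, frames=[7,-] (faults so far: 1)
  step 1: ref 7 -> HIT, frames=[7,-] (faults so far: 1)
  step 2: ref 1 -> FAULT, frames=[7,1] (faults so far: 2)
  step 3: ref 3 -> FAULT, evict 7, frames=[3,1] (faults so far: 3)
  step 4: ref 6 -> FAULT, evict 1, frames=[3,6] (faults so far: 4)
  step 5: ref 5 -> FAULT, evict 3, frames=[5,6] (faults so far: 5)
  step 6: ref 3 -> FAULT, evict 6, frames=[5,3] (faults so far: 6)
  step 7: ref 4 -> FAULT, evict 5, frames=[4,3] (faults so far: 7)
  step 8: ref 6 -> FAULT, evict 3, frames=[4,6] (faults so far: 8)
  step 9: ref 4 -> HIT, frames=[4,6] (faults so far: 8)
  step 10: ref 2 -> FAULT, evict 6, frames=[4,2] (faults so far: 9)
  LRU total faults: 9
--- Optimal ---
  step 0: ref 7 -> FAULT, frames=[7,-] (faults so far: 1)
  step 1: ref 7 -> HIT, frames=[7,-] (faults so far: 1)
  step 2: ref 1 -> FAULT, frames=[7,1] (faults so far: 2)
  step 3: ref 3 -> FAULT, evict 1, frames=[7,3] (faults so far: 3)
  step 4: ref 6 -> FAULT, evict 7, frames=[6,3] (faults so far: 4)
  step 5: ref 5 -> FAULT, evict 6, frames=[5,3] (faults so far: 5)
  step 6: ref 3 -> HIT, frames=[5,3] (faults so far: 5)
  step 7: ref 4 -> FAULT, evict 3, frames=[5,4] (faults so far: 6)
  step 8: ref 6 -> FAULT, evict 5, frames=[6,4] (faults so far: 7)
  step 9: ref 4 -> HIT, frames=[6,4] (faults so far: 7)
  step 10: ref 2 -> FAULT, evict 4, frames=[6,2] (faults so far: 8)
  Optimal total faults: 8

Answer: 9 9 8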